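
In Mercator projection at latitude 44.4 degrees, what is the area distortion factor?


area_distortion = 1/cos^2(44.4) = 1.959

1.959


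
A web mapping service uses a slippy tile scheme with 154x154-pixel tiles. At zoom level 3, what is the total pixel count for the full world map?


tiles per axis = 2^3 = 8
total tiles = 8^2 = 64
pixels per axis = 8 * 154 = 1232
total pixels = 1232^2 = 1517824

1517824 pixels


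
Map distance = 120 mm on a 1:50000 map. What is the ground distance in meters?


ground = 120 mm * 50000 / 1000 = 6000.0 m

6000.0 m


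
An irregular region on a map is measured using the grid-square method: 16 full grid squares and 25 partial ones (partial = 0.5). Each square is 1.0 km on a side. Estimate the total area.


effective squares = 16 + 25 * 0.5 = 28.5
area = 28.5 * 1.0 = 28.5 km^2

28.5 km^2


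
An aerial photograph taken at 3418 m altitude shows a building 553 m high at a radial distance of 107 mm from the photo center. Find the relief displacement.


d = h * r / H = 553 * 107 / 3418 = 17.31 mm

17.31 mm


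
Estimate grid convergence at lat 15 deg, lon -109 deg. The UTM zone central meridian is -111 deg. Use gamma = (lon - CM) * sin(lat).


gamma = (-109 - -111) * sin(15) = 2 * 0.258819 = 0.518 degrees

0.518 degrees


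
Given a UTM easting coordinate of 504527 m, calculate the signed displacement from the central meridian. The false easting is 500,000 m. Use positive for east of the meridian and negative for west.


displacement = 504527 - 500000 = 4527 m

4527 m


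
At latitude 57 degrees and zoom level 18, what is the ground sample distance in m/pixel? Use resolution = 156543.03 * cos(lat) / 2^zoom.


res = 156543.03 * cos(57) / 2^18 = 156543.03 * 0.54463904 / 262144 = 0.33 m/pixel

0.33 m/pixel


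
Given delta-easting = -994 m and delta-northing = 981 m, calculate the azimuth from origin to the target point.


az = atan2(-994, 981) = -45.4 deg
adjusted to 0-360: 314.6 degrees

314.6 degrees


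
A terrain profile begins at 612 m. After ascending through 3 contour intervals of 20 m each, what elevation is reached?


elevation = 612 + 3 * 20 = 672 m

672 m


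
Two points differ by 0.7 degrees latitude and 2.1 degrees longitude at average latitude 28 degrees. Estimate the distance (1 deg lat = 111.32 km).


dlat_km = 0.7 * 111.32 = 77.924
dlon_km = 2.1 * 111.32 * cos(28) ≈ 206.408
dist = sqrt(77.924^2 + 206.408^2) ≈ 220.6 km

220.6 km


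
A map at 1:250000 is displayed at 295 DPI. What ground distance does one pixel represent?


pixel_cm = 2.54 / 295 ≈ 0.00861 cm
ground = pixel_cm * 250000 / 100 = 2.54 * 250000 / (295 * 100) = 635000 / 29500 ≈ 21.53 m

21.53 m


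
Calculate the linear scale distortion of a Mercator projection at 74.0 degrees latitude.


SF = 1 / cos(74.0) = 1 / 0.275637 = 3.628

3.628


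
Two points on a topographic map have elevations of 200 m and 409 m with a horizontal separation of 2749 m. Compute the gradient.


gradient = (409 - 200) / 2749 = 209 / 2749 = 0.076

0.076


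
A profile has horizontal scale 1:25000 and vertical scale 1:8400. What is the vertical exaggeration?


VE = horizontal_scale / vertical_scale = 25000 / 8400 ≈ 3.0

3.0x


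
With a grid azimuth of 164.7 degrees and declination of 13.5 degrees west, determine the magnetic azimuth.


magnetic azimuth = grid azimuth - declination (east +ve)
mag_az = 164.7 - -13.5 = 178.2 degrees

178.2 degrees


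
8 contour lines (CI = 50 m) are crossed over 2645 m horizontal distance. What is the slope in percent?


elevation change = 8 * 50 = 400 m
slope = 400 / 2645 * 100 = 15.1%

15.1%


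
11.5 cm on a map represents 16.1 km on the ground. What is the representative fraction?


ground = 16.1 km = 1610000 cm; RF denominator = ground / map = 1610000 / 11.5 = 140000; RF = 1:140000

1:140000


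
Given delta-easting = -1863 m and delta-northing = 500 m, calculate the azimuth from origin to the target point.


az = atan2(-1863, 500) = -75.0 deg
adjusted to 0-360: 285.0 degrees

285.0 degrees


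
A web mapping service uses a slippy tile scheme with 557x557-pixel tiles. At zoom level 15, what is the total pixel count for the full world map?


tiles per axis = 2^15 = 32768
total tiles = 32768^2 = 1073741824
pixels per axis = 32768 * 557 = 18251776
total pixels = 18251776^2 = 333127327154176

333127327154176 pixels


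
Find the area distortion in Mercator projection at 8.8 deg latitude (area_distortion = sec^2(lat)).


area_distortion = 1/cos^2(8.8) = 1.024

1.024


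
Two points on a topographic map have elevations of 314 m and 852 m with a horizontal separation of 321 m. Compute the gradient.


gradient = (852 - 314) / 321 = 538 / 321 = 1.676

1.676


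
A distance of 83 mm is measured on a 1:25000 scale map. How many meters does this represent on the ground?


ground = 83 mm * 25000 / 1000 = 2075.0 m

2075.0 m


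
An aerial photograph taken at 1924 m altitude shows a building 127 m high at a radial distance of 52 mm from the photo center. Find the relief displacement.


d = h * r / H = 127 * 52 / 1924 = 3.43 mm

3.43 mm


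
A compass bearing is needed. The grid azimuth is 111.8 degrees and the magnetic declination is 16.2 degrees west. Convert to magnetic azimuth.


magnetic azimuth = grid azimuth - declination (east +ve)
mag_az = 111.8 - -16.2 = 128.0 degrees

128.0 degrees


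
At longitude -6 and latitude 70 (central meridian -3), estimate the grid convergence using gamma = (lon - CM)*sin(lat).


gamma = (-6 - -3) * sin(70) = -3 * 0.939693 = -2.819 degrees

-2.819 degrees


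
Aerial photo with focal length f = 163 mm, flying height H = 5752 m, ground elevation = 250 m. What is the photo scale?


scale = f / (H - h) = 163 mm / 5502 m = 163 / 5502000 = 1:33755

1:33755


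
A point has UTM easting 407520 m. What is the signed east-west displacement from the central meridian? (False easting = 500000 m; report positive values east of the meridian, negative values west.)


displacement = 407520 - 500000 = -92480 m

-92480 m


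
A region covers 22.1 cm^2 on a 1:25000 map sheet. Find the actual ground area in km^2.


ground_area = 22.1 * (25000/100)^2 = 1381250.0 m^2 = 1.38125 km^2 ≈ 1.381 km^2

1.381 km^2


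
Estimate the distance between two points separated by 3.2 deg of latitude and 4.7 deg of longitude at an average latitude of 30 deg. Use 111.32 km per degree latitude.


dlat_km = 3.2 * 111.32 = 356.224
dlon_km = 4.7 * 111.32 * cos(30) ≈ 453.108
dist = sqrt(356.224^2 + 453.108^2) ≈ 576.4 km

576.4 km


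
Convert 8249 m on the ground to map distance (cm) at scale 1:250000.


map_cm = 8249 * 100 / 250000 = 3.2996 cm ≈ 3.3 cm

3.3 cm


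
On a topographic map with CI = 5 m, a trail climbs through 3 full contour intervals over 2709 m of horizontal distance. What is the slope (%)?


elevation change = 3 * 5 = 15 m
slope = 15 / 2709 * 100 = 0.6%

0.6%


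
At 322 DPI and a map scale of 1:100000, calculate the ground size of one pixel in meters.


pixel_cm = 2.54 / 322 ≈ 0.007888 cm
ground = pixel_cm * 100000 / 100 = 2.54 * 100000 / (322 * 100) = 254000 / 32200 ≈ 7.89 m

7.89 m


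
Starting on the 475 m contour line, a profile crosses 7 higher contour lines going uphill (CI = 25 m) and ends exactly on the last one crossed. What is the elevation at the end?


elevation = 475 + 7 * 25 = 650 m

650 m


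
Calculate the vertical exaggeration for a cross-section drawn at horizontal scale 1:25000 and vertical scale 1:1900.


VE = horizontal_scale / vertical_scale = 25000 / 1900 ≈ 13.2

13.2x


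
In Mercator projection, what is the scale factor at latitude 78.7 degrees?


SF = 1 / cos(78.7) = 1 / 0.195946 = 5.103

5.103


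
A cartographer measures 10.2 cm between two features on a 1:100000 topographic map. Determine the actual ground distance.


ground = 10.2 cm * 100000 / 100 = 10200.0 m = 10.2 km

10.2 km


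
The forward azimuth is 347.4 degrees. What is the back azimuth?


back azimuth = (347.4 + 180) mod 360 = 167.4 degrees

167.4 degrees


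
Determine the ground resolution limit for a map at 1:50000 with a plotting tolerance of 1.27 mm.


ground = 1.27 mm * 50000 / 1000 = 63.5 m

63.5 m


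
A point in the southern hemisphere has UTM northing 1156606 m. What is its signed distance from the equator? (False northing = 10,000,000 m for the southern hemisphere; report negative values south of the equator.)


For southern: actual = 1156606 - 10000000 = -8843394 m

-8843394 m


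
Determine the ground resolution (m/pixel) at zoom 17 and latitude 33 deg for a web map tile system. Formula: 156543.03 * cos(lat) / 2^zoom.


res = 156543.03 * cos(33) / 2^17 = 156543.03 * 0.83867057 / 131072 = 1.0 m/pixel

1.0 m/pixel


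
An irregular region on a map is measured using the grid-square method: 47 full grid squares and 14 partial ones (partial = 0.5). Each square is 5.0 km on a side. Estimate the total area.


effective squares = 47 + 14 * 0.5 = 54.0
area = 54.0 * 25.0 = 1350.0 km^2

1350.0 km^2


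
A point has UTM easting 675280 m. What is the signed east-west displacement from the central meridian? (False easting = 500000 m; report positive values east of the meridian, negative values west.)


displacement = 675280 - 500000 = 175280 m

175280 m


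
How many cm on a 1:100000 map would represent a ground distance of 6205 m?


map_cm = 6205 * 100 / 100000 = 6.205 cm ≈ 6.21 cm

6.21 cm


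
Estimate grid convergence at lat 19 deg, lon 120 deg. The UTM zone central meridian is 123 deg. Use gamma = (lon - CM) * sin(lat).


gamma = (120 - 123) * sin(19) = -3 * 0.325568 = -0.977 degrees

-0.977 degrees


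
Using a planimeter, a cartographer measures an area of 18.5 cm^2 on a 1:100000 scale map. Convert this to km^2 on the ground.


ground_area = 18.5 * (100000/100)^2 = 18500000.0 m^2 = 18.5 km^2

18.5 km^2


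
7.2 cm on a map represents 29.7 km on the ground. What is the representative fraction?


ground = 29.7 km = 2970000 cm; RF denominator = ground / map = 2970000 / 7.2 = 412500; RF = 1:412500

1:412500


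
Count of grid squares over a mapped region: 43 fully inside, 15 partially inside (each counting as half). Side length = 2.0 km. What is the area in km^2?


effective squares = 43 + 15 * 0.5 = 50.5
area = 50.5 * 4.0 = 202.0 km^2

202.0 km^2


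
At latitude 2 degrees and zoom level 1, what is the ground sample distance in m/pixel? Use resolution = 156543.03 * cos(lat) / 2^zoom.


res = 156543.03 * cos(2) / 2^1 = 156543.03 * 0.99939083 / 2 = 78223.83 m/pixel

78223.83 m/pixel


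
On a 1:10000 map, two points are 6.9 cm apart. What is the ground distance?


ground = 6.9 cm * 10000 / 100 = 690.0 m

690.0 m


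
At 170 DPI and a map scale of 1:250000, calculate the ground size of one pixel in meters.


pixel_cm = 2.54 / 170 ≈ 0.014941 cm
ground = pixel_cm * 250000 / 100 = 2.54 * 250000 / (170 * 100) = 635000 / 17000 ≈ 37.35 m

37.35 m


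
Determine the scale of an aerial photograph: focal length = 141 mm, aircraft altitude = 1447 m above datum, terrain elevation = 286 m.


scale = f / (H - h) = 141 mm / 1161 m = 141 / 1161000 = 1:8234

1:8234


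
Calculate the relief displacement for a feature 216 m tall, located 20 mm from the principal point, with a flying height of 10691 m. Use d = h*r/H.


d = h * r / H = 216 * 20 / 10691 = 0.4 mm

0.4 mm


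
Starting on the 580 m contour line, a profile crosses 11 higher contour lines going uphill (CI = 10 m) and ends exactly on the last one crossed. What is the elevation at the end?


elevation = 580 + 11 * 10 = 690 m

690 m


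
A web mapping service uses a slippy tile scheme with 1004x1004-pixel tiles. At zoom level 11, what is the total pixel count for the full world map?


tiles per axis = 2^11 = 2048
total tiles = 2048^2 = 4194304
pixels per axis = 2048 * 1004 = 2056192
total pixels = 2056192^2 = 4227925540864

4227925540864 pixels


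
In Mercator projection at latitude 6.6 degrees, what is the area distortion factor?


area_distortion = 1/cos^2(6.6) = 1.013

1.013


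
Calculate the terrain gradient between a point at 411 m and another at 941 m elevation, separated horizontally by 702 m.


gradient = (941 - 411) / 702 = 530 / 702 = 0.755

0.755


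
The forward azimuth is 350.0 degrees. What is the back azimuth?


back azimuth = (350.0 + 180) mod 360 = 170.0 degrees

170.0 degrees


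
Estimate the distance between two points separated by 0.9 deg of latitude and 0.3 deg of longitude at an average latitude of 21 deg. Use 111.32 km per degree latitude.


dlat_km = 0.9 * 111.32 = 100.188
dlon_km = 0.3 * 111.32 * cos(21) ≈ 31.178
dist = sqrt(100.188^2 + 31.178^2) ≈ 104.9 km

104.9 km


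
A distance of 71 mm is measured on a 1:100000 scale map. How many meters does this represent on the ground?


ground = 71 mm * 100000 / 1000 = 7100.0 m

7100.0 m


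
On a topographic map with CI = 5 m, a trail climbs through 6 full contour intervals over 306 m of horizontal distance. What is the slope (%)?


elevation change = 6 * 5 = 30 m
slope = 30 / 306 * 100 = 9.8%

9.8%


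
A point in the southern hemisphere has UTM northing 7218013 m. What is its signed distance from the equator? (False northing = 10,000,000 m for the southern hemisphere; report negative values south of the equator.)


For southern: actual = 7218013 - 10000000 = -2781987 m

-2781987 m


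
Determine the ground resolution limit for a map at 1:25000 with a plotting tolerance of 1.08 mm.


ground = 1.08 mm * 25000 / 1000 = 27.0 m

27.0 m


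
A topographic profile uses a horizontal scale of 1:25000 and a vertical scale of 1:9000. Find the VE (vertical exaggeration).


VE = horizontal_scale / vertical_scale = 25000 / 9000 ≈ 2.8

2.8x


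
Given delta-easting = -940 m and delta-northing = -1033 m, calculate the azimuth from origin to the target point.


az = atan2(-940, -1033) = -137.7 deg
adjusted to 0-360: 222.3 degrees

222.3 degrees


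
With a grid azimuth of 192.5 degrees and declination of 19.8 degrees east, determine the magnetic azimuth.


magnetic azimuth = grid azimuth - declination (east +ve)
mag_az = 192.5 - 19.8 = 172.7 degrees

172.7 degrees


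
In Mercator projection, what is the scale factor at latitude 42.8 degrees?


SF = 1 / cos(42.8) = 1 / 0.73373 = 1.363

1.363


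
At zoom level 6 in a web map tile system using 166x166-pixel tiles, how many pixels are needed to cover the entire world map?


tiles per axis = 2^6 = 64
total tiles = 64^2 = 4096
pixels per axis = 64 * 166 = 10624
total pixels = 10624^2 = 112869376

112869376 pixels


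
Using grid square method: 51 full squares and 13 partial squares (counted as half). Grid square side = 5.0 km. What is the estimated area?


effective squares = 51 + 13 * 0.5 = 57.5
area = 57.5 * 25.0 = 1437.5 km^2

1437.5 km^2


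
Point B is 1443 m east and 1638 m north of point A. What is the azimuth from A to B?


az = atan2(1443, 1638) = 41.4 deg
adjusted to 0-360: 41.4 degrees

41.4 degrees


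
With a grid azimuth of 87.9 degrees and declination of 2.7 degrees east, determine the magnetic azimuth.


magnetic azimuth = grid azimuth - declination (east +ve)
mag_az = 87.9 - 2.7 = 85.2 degrees

85.2 degrees


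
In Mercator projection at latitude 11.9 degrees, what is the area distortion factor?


area_distortion = 1/cos^2(11.9) = 1.044

1.044


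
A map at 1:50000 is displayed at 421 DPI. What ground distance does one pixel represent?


pixel_cm = 2.54 / 421 ≈ 0.006033 cm
ground = pixel_cm * 50000 / 100 = 2.54 * 50000 / (421 * 100) = 127000 / 42100 ≈ 3.02 m

3.02 m


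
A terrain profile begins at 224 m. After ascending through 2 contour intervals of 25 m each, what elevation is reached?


elevation = 224 + 2 * 25 = 274 m

274 m


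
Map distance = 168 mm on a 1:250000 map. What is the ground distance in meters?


ground = 168 mm * 250000 / 1000 = 42000.0 m

42000.0 m


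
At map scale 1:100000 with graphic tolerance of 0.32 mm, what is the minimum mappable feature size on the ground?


ground = 0.32 mm * 100000 / 1000 = 32.0 m

32.0 m


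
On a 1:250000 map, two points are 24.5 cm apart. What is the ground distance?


ground = 24.5 cm * 250000 / 100 = 61250.0 m = 61.25 km

61.25 km


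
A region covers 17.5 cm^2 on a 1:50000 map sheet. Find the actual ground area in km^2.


ground_area = 17.5 * (50000/100)^2 = 4375000.0 m^2 = 4.375 km^2

4.375 km^2


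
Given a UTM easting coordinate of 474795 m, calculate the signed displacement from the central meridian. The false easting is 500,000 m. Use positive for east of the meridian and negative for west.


displacement = 474795 - 500000 = -25205 m

-25205 m


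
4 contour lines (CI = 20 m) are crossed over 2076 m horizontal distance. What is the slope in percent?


elevation change = 4 * 20 = 80 m
slope = 80 / 2076 * 100 = 3.9%

3.9%


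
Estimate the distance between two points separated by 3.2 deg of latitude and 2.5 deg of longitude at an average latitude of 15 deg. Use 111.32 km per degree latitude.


dlat_km = 3.2 * 111.32 = 356.224
dlon_km = 2.5 * 111.32 * cos(15) ≈ 268.817
dist = sqrt(356.224^2 + 268.817^2) ≈ 446.3 km

446.3 km


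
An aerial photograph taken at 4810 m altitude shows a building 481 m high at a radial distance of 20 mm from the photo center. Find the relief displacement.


d = h * r / H = 481 * 20 / 4810 = 2.0 mm

2.0 mm


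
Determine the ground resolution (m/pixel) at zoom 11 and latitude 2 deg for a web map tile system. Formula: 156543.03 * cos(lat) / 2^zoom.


res = 156543.03 * cos(2) / 2^11 = 156543.03 * 0.99939083 / 2048 = 76.39 m/pixel

76.39 m/pixel


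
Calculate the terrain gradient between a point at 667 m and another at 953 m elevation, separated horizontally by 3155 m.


gradient = (953 - 667) / 3155 = 286 / 3155 = 0.0906

0.0906


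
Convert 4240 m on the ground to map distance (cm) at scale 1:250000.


map_cm = 4240 * 100 / 250000 = 1.696 cm ≈ 1.7 cm

1.7 cm


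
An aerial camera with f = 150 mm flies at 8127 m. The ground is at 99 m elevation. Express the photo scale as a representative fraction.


scale = f / (H - h) = 150 mm / 8028 m = 150 / 8028000 = 1:53520

1:53520


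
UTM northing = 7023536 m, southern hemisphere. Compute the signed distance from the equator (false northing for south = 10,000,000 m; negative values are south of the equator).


For southern: actual = 7023536 - 10000000 = -2976464 m

-2976464 m


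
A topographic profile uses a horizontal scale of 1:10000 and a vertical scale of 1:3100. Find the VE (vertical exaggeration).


VE = horizontal_scale / vertical_scale = 10000 / 3100 ≈ 3.2

3.2x


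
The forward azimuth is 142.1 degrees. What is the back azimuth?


back azimuth = (142.1 + 180) mod 360 = 322.1 degrees

322.1 degrees


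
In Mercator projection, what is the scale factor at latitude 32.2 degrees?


SF = 1 / cos(32.2) = 1 / 0.846193 = 1.182

1.182


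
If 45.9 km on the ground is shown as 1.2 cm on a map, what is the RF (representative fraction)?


ground = 45.9 km = 4590000 cm; RF denominator = ground / map = 4590000 / 1.2 = 3825000; RF = 1:3825000

1:3825000


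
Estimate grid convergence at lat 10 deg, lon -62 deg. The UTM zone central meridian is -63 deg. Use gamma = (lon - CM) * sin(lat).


gamma = (-62 - -63) * sin(10) = 1 * 0.173648 = 0.174 degrees

0.174 degrees


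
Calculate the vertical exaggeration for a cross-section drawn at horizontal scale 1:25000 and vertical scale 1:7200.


VE = horizontal_scale / vertical_scale = 25000 / 7200 ≈ 3.5

3.5x


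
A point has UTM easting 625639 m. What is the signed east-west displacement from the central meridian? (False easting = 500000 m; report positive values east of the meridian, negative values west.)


displacement = 625639 - 500000 = 125639 m

125639 m


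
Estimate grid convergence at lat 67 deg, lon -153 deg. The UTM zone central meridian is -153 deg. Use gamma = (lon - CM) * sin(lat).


gamma = (-153 - -153) * sin(67) = 0 * 0.920505 = 0.0 degrees

0.0 degrees


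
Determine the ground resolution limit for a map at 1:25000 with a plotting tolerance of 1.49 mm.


ground = 1.49 mm * 25000 / 1000 = 37.25 m

37.25 m


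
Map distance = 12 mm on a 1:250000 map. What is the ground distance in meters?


ground = 12 mm * 250000 / 1000 = 3000.0 m

3000.0 m


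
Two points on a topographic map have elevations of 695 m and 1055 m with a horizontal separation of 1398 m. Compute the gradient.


gradient = (1055 - 695) / 1398 = 360 / 1398 = 0.2575

0.2575


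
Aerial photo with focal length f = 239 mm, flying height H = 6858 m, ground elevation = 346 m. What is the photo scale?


scale = f / (H - h) = 239 mm / 6512 m = 239 / 6512000 = 1:27247

1:27247


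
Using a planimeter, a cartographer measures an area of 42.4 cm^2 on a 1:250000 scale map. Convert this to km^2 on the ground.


ground_area = 42.4 * (250000/100)^2 = 265000000.0 m^2 = 265.0 km^2

265.0 km^2


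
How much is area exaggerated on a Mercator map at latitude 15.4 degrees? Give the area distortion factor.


area_distortion = 1/cos^2(15.4) = 1.076

1.076


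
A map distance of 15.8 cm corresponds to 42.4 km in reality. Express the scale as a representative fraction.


ground = 42.4 km = 4240000 cm; RF denominator = ground / map = 4240000 / 15.8 ≈ 268354; RF = 1:268354

1:268354


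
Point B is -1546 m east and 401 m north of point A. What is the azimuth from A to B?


az = atan2(-1546, 401) = -75.5 deg
adjusted to 0-360: 284.5 degrees

284.5 degrees


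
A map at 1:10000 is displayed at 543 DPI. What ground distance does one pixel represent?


pixel_cm = 2.54 / 543 ≈ 0.004678 cm
ground = pixel_cm * 10000 / 100 = 2.54 * 10000 / (543 * 100) = 25400 / 54300 ≈ 0.47 m

0.47 m


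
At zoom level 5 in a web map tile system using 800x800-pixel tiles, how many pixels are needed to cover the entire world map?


tiles per axis = 2^5 = 32
total tiles = 32^2 = 1024
pixels per axis = 32 * 800 = 25600
total pixels = 25600^2 = 655360000

655360000 pixels


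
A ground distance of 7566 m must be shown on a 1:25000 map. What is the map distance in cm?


map_cm = 7566 * 100 / 25000 = 30.264 cm ≈ 30.26 cm

30.26 cm


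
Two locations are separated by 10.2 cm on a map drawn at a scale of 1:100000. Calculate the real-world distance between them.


ground = 10.2 cm * 100000 / 100 = 10200.0 m = 10.2 km

10.2 km


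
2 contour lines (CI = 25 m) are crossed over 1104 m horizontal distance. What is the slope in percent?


elevation change = 2 * 25 = 50 m
slope = 50 / 1104 * 100 = 4.5%

4.5%


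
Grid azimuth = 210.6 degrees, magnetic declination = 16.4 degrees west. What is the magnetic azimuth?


magnetic azimuth = grid azimuth - declination (east +ve)
mag_az = 210.6 - -16.4 = 227.0 degrees

227.0 degrees


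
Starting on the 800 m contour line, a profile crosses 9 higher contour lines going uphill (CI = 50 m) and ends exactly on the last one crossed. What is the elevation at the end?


elevation = 800 + 9 * 50 = 1250 m

1250 m


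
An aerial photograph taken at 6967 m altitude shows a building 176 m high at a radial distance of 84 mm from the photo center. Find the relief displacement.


d = h * r / H = 176 * 84 / 6967 = 2.12 mm

2.12 mm


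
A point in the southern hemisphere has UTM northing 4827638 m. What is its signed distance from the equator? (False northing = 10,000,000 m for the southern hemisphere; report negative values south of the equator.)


For southern: actual = 4827638 - 10000000 = -5172362 m

-5172362 m


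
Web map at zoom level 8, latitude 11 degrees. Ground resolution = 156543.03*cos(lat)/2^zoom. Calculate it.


res = 156543.03 * cos(11) / 2^8 = 156543.03 * 0.98162718 / 256 = 600.26 m/pixel

600.26 m/pixel


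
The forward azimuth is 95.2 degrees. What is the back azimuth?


back azimuth = (95.2 + 180) mod 360 = 275.2 degrees

275.2 degrees


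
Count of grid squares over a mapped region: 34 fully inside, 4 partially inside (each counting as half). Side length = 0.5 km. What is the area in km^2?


effective squares = 34 + 4 * 0.5 = 36.0
area = 36.0 * 0.25 = 9.0 km^2

9.0 km^2


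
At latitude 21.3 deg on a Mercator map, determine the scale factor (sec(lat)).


SF = 1 / cos(21.3) = 1 / 0.931691 = 1.073

1.073


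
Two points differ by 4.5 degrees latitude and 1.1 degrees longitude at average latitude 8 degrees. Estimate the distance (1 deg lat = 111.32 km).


dlat_km = 4.5 * 111.32 = 500.94
dlon_km = 1.1 * 111.32 * cos(8) ≈ 121.26
dist = sqrt(500.94^2 + 121.26^2) ≈ 515.4 km

515.4 km


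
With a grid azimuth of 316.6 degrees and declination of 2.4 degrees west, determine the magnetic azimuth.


magnetic azimuth = grid azimuth - declination (east +ve)
mag_az = 316.6 - -2.4 = 319.0 degrees

319.0 degrees


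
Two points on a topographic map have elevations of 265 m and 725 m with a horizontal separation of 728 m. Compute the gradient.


gradient = (725 - 265) / 728 = 460 / 728 = 0.6319

0.6319


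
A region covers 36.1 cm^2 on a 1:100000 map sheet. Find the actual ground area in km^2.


ground_area = 36.1 * (100000/100)^2 = 36100000.0 m^2 = 36.1 km^2

36.1 km^2


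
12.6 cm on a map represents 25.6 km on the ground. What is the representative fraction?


ground = 25.6 km = 2560000 cm; RF denominator = ground / map = 2560000 / 12.6 ≈ 203175; RF = 1:203175

1:203175


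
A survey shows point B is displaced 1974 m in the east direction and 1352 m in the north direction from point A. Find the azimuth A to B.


az = atan2(1974, 1352) = 55.6 deg
adjusted to 0-360: 55.6 degrees

55.6 degrees


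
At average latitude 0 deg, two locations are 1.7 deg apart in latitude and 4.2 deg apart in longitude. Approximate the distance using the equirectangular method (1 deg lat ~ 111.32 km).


dlat_km = 1.7 * 111.32 = 189.244
dlon_km = 4.2 * 111.32 * cos(0) ≈ 467.544
dist = sqrt(189.244^2 + 467.544^2) ≈ 504.4 km

504.4 km


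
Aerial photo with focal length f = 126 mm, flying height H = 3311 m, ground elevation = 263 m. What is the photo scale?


scale = f / (H - h) = 126 mm / 3048 m = 126 / 3048000 = 1:24190

1:24190


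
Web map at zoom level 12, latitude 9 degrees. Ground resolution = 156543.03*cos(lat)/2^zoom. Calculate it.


res = 156543.03 * cos(9) / 2^12 = 156543.03 * 0.98768834 / 4096 = 37.75 m/pixel

37.75 m/pixel


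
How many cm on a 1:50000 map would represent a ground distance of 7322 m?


map_cm = 7322 * 100 / 50000 = 14.644 cm ≈ 14.64 cm

14.64 cm


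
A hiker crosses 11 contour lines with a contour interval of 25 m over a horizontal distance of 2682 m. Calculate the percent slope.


elevation change = 11 * 25 = 275 m
slope = 275 / 2682 * 100 = 10.3%

10.3%


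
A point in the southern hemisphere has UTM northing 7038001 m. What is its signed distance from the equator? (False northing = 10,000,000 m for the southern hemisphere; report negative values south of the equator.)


For southern: actual = 7038001 - 10000000 = -2961999 m

-2961999 m


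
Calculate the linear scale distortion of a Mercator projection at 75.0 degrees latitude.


SF = 1 / cos(75.0) = 1 / 0.258819 = 3.864

3.864


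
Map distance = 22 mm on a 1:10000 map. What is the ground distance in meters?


ground = 22 mm * 10000 / 1000 = 220.0 m

220.0 m


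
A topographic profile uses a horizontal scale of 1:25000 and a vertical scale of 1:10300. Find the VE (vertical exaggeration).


VE = horizontal_scale / vertical_scale = 25000 / 10300 ≈ 2.4

2.4x


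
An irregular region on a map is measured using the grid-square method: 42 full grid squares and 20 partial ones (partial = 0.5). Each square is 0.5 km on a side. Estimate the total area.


effective squares = 42 + 20 * 0.5 = 52.0
area = 52.0 * 0.25 = 13.0 km^2

13.0 km^2


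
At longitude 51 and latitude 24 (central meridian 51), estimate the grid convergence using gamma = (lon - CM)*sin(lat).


gamma = (51 - 51) * sin(24) = 0 * 0.406737 = 0.0 degrees

0.0 degrees


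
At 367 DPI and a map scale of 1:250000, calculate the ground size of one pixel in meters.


pixel_cm = 2.54 / 367 ≈ 0.006921 cm
ground = pixel_cm * 250000 / 100 = 2.54 * 250000 / (367 * 100) = 635000 / 36700 ≈ 17.3 m

17.3 m


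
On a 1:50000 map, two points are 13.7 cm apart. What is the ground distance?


ground = 13.7 cm * 50000 / 100 = 6850.0 m = 6.85 km

6.85 km


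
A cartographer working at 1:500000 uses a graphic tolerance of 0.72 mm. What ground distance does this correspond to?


ground = 0.72 mm * 500000 / 1000 = 360.0 m

360.0 m


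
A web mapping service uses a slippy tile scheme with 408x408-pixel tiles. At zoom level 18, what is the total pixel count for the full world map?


tiles per axis = 2^18 = 262144
total tiles = 262144^2 = 68719476736
pixels per axis = 262144 * 408 = 106954752
total pixels = 106954752^2 = 11439318975381504

11439318975381504 pixels


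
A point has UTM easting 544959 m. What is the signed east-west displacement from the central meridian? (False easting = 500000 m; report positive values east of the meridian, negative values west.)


displacement = 544959 - 500000 = 44959 m

44959 m


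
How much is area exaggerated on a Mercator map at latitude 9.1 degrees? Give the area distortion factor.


area_distortion = 1/cos^2(9.1) = 1.026

1.026


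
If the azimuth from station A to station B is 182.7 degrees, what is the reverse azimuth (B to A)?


back azimuth = (182.7 + 180) mod 360 = 2.7 degrees

2.7 degrees


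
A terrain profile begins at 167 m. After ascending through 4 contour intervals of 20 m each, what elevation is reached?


elevation = 167 + 4 * 20 = 247 m

247 m


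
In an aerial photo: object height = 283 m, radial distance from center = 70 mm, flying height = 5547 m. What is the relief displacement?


d = h * r / H = 283 * 70 / 5547 = 3.57 mm

3.57 mm


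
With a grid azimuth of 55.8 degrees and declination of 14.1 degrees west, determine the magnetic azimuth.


magnetic azimuth = grid azimuth - declination (east +ve)
mag_az = 55.8 - -14.1 = 69.9 degrees

69.9 degrees


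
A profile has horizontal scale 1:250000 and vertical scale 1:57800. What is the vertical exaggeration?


VE = horizontal_scale / vertical_scale = 250000 / 57800 ≈ 4.3

4.3x


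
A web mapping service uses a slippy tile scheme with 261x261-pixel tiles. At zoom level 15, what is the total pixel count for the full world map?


tiles per axis = 2^15 = 32768
total tiles = 32768^2 = 1073741824
pixels per axis = 32768 * 261 = 8552448
total pixels = 8552448^2 = 73144366792704

73144366792704 pixels


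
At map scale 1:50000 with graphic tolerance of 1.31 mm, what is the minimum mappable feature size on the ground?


ground = 1.31 mm * 50000 / 1000 = 65.5 m

65.5 m


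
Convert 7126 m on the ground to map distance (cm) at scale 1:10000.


map_cm = 7126 * 100 / 10000 = 71.26 cm

71.26 cm


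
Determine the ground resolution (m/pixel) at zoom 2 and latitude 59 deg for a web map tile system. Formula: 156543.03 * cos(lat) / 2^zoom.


res = 156543.03 * cos(59) / 2^2 = 156543.03 * 0.51503807 / 4 = 20156.41 m/pixel

20156.41 m/pixel


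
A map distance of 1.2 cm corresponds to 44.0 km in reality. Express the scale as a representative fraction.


ground = 44.0 km = 4400000 cm; RF denominator = ground / map = 4400000 / 1.2 ≈ 3666667; RF = 1:3666667

1:3666667


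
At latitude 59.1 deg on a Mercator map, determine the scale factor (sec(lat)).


SF = 1 / cos(59.1) = 1 / 0.513541 = 1.947

1.947


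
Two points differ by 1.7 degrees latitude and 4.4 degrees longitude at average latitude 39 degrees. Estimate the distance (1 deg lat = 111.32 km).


dlat_km = 1.7 * 111.32 = 189.244
dlon_km = 4.4 * 111.32 * cos(39) ≈ 380.652
dist = sqrt(189.244^2 + 380.652^2) ≈ 425.1 km

425.1 km


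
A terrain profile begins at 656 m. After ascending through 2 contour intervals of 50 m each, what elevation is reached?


elevation = 656 + 2 * 50 = 756 m

756 m


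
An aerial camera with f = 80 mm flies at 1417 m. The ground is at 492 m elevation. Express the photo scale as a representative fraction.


scale = f / (H - h) = 80 mm / 925 m = 80 / 925000 = 1:11563

1:11563


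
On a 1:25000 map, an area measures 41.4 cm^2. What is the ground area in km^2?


ground_area = 41.4 * (25000/100)^2 = 2587500.0 m^2 = 2.5875 km^2 ≈ 2.588 km^2

2.588 km^2


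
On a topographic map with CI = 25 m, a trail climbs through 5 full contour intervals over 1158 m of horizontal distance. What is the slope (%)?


elevation change = 5 * 25 = 125 m
slope = 125 / 1158 * 100 = 10.8%

10.8%


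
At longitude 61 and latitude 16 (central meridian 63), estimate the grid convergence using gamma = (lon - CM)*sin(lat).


gamma = (61 - 63) * sin(16) = -2 * 0.275637 = -0.551 degrees

-0.551 degrees


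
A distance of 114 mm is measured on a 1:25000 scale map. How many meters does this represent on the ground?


ground = 114 mm * 25000 / 1000 = 2850.0 m

2850.0 m


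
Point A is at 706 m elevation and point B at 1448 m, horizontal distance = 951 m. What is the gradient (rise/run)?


gradient = (1448 - 706) / 951 = 742 / 951 = 0.7802

0.7802


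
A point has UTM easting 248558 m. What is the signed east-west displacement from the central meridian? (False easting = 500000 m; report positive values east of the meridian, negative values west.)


displacement = 248558 - 500000 = -251442 m

-251442 m


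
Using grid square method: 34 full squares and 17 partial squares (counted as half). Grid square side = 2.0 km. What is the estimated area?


effective squares = 34 + 17 * 0.5 = 42.5
area = 42.5 * 4.0 = 170.0 km^2

170.0 km^2


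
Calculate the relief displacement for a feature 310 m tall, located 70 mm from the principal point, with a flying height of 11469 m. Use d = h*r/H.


d = h * r / H = 310 * 70 / 11469 = 1.89 mm

1.89 mm


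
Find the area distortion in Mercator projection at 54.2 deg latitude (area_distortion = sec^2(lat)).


area_distortion = 1/cos^2(54.2) = 2.922

2.922


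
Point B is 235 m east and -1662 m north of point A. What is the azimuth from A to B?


az = atan2(235, -1662) = 172.0 deg
adjusted to 0-360: 172.0 degrees

172.0 degrees


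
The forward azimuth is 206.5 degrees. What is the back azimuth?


back azimuth = (206.5 + 180) mod 360 = 26.5 degrees

26.5 degrees


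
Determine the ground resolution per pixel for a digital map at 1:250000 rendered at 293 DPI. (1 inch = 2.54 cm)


pixel_cm = 2.54 / 293 ≈ 0.008669 cm
ground = pixel_cm * 250000 / 100 = 2.54 * 250000 / (293 * 100) = 635000 / 29300 ≈ 21.67 m

21.67 m


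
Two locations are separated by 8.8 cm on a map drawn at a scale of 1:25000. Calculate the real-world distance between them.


ground = 8.8 cm * 25000 / 100 = 2200.0 m = 2.2 km

2.2 km


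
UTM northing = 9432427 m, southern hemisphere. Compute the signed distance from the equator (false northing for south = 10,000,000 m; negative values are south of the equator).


For southern: actual = 9432427 - 10000000 = -567573 m

-567573 m


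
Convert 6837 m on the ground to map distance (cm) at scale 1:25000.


map_cm = 6837 * 100 / 25000 = 27.348 cm ≈ 27.35 cm

27.35 cm


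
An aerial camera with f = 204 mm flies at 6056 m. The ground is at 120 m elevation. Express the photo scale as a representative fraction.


scale = f / (H - h) = 204 mm / 5936 m = 204 / 5936000 = 1:29098

1:29098


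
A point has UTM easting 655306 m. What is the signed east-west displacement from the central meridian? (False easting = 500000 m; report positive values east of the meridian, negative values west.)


displacement = 655306 - 500000 = 155306 m

155306 m


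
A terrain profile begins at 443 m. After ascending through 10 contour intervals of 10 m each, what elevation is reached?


elevation = 443 + 10 * 10 = 543 m

543 m


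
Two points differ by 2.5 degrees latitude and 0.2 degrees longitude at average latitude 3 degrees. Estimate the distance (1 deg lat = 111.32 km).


dlat_km = 2.5 * 111.32 = 278.3
dlon_km = 0.2 * 111.32 * cos(3) ≈ 22.233
dist = sqrt(278.3^2 + 22.233^2) ≈ 279.2 km

279.2 km


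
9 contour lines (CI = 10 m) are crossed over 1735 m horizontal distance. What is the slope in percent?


elevation change = 9 * 10 = 90 m
slope = 90 / 1735 * 100 = 5.2%

5.2%


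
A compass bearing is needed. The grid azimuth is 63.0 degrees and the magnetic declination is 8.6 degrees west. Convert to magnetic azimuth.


magnetic azimuth = grid azimuth - declination (east +ve)
mag_az = 63.0 - -8.6 = 71.6 degrees

71.6 degrees


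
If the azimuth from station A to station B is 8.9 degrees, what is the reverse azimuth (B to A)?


back azimuth = (8.9 + 180) mod 360 = 188.9 degrees

188.9 degrees


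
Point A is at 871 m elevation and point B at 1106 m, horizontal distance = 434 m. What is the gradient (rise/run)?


gradient = (1106 - 871) / 434 = 235 / 434 = 0.5415

0.5415


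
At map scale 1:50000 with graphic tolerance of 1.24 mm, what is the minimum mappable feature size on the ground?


ground = 1.24 mm * 50000 / 1000 = 62.0 m

62.0 m


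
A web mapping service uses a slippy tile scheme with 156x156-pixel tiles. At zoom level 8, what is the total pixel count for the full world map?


tiles per axis = 2^8 = 256
total tiles = 256^2 = 65536
pixels per axis = 256 * 156 = 39936
total pixels = 39936^2 = 1594884096

1594884096 pixels


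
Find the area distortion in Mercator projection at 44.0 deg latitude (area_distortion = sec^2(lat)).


area_distortion = 1/cos^2(44.0) = 1.933

1.933


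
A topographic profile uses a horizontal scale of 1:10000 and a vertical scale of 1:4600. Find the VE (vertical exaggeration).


VE = horizontal_scale / vertical_scale = 10000 / 4600 ≈ 2.2

2.2x


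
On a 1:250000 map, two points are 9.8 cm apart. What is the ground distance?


ground = 9.8 cm * 250000 / 100 = 24500.0 m = 24.5 km

24.5 km


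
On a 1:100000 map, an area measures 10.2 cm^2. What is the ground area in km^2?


ground_area = 10.2 * (100000/100)^2 = 10200000.0 m^2 = 10.2 km^2

10.2 km^2


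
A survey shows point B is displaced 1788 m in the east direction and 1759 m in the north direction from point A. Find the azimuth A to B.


az = atan2(1788, 1759) = 45.5 deg
adjusted to 0-360: 45.5 degrees

45.5 degrees


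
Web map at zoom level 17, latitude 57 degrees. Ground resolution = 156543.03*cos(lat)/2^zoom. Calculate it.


res = 156543.03 * cos(57) / 2^17 = 156543.03 * 0.54463904 / 131072 = 0.65 m/pixel

0.65 m/pixel


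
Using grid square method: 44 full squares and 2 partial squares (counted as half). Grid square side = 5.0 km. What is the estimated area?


effective squares = 44 + 2 * 0.5 = 45.0
area = 45.0 * 25.0 = 1125.0 km^2

1125.0 km^2


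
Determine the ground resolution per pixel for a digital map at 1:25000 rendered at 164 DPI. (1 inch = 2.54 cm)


pixel_cm = 2.54 / 164 ≈ 0.015488 cm
ground = pixel_cm * 25000 / 100 = 2.54 * 25000 / (164 * 100) = 63500 / 16400 ≈ 3.87 m

3.87 m


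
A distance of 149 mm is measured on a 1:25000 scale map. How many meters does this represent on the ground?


ground = 149 mm * 25000 / 1000 = 3725.0 m

3725.0 m
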